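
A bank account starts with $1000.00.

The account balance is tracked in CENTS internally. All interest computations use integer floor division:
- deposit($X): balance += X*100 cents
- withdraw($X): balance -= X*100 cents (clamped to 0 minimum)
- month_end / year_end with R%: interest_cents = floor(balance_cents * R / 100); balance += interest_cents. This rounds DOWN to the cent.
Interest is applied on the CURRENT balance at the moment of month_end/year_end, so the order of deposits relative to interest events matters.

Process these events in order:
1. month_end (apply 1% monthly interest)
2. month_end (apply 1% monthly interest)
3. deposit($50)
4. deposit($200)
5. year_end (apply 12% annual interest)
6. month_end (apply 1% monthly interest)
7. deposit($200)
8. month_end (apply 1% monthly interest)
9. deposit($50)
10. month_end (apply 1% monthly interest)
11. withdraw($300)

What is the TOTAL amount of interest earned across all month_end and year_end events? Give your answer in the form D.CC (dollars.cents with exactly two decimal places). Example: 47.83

After 1 (month_end (apply 1% monthly interest)): balance=$1010.00 total_interest=$10.00
After 2 (month_end (apply 1% monthly interest)): balance=$1020.10 total_interest=$20.10
After 3 (deposit($50)): balance=$1070.10 total_interest=$20.10
After 4 (deposit($200)): balance=$1270.10 total_interest=$20.10
After 5 (year_end (apply 12% annual interest)): balance=$1422.51 total_interest=$172.51
After 6 (month_end (apply 1% monthly interest)): balance=$1436.73 total_interest=$186.73
After 7 (deposit($200)): balance=$1636.73 total_interest=$186.73
After 8 (month_end (apply 1% monthly interest)): balance=$1653.09 total_interest=$203.09
After 9 (deposit($50)): balance=$1703.09 total_interest=$203.09
After 10 (month_end (apply 1% monthly interest)): balance=$1720.12 total_interest=$220.12
After 11 (withdraw($300)): balance=$1420.12 total_interest=$220.12

Answer: 220.12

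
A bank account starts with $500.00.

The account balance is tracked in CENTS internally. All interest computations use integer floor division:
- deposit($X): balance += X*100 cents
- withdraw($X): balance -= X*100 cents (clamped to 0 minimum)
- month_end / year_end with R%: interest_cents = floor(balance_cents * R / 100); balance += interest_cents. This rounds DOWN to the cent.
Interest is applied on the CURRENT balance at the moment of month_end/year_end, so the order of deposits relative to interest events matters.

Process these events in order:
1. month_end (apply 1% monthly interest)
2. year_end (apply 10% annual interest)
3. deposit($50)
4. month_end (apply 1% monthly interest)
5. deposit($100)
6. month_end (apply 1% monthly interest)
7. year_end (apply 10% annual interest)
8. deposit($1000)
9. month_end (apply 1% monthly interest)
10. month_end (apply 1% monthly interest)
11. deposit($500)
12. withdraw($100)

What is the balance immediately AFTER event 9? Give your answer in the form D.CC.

After 1 (month_end (apply 1% monthly interest)): balance=$505.00 total_interest=$5.00
After 2 (year_end (apply 10% annual interest)): balance=$555.50 total_interest=$55.50
After 3 (deposit($50)): balance=$605.50 total_interest=$55.50
After 4 (month_end (apply 1% monthly interest)): balance=$611.55 total_interest=$61.55
After 5 (deposit($100)): balance=$711.55 total_interest=$61.55
After 6 (month_end (apply 1% monthly interest)): balance=$718.66 total_interest=$68.66
After 7 (year_end (apply 10% annual interest)): balance=$790.52 total_interest=$140.52
After 8 (deposit($1000)): balance=$1790.52 total_interest=$140.52
After 9 (month_end (apply 1% monthly interest)): balance=$1808.42 total_interest=$158.42

Answer: 1808.42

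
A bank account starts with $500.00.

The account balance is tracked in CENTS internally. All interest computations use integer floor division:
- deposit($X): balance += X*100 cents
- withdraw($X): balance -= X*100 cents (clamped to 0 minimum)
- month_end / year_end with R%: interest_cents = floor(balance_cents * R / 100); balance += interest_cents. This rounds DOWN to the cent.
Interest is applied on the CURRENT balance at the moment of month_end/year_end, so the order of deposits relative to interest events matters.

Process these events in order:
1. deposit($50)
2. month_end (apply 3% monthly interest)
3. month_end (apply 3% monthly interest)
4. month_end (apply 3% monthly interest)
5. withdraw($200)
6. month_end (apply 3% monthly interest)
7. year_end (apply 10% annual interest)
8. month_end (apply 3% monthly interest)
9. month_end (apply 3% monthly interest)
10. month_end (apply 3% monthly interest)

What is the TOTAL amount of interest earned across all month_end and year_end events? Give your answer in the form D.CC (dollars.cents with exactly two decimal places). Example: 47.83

After 1 (deposit($50)): balance=$550.00 total_interest=$0.00
After 2 (month_end (apply 3% monthly interest)): balance=$566.50 total_interest=$16.50
After 3 (month_end (apply 3% monthly interest)): balance=$583.49 total_interest=$33.49
After 4 (month_end (apply 3% monthly interest)): balance=$600.99 total_interest=$50.99
After 5 (withdraw($200)): balance=$400.99 total_interest=$50.99
After 6 (month_end (apply 3% monthly interest)): balance=$413.01 total_interest=$63.01
After 7 (year_end (apply 10% annual interest)): balance=$454.31 total_interest=$104.31
After 8 (month_end (apply 3% monthly interest)): balance=$467.93 total_interest=$117.93
After 9 (month_end (apply 3% monthly interest)): balance=$481.96 total_interest=$131.96
After 10 (month_end (apply 3% monthly interest)): balance=$496.41 total_interest=$146.41

Answer: 146.41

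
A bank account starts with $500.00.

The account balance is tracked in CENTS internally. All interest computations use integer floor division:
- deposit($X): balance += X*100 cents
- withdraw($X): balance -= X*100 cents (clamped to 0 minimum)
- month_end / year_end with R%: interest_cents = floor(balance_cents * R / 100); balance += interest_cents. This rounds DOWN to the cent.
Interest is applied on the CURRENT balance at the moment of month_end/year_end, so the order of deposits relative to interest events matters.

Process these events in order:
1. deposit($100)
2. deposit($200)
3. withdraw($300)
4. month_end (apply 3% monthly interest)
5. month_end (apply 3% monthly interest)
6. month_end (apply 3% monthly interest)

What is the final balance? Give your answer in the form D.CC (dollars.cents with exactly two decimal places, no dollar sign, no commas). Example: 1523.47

Answer: 546.36

Derivation:
After 1 (deposit($100)): balance=$600.00 total_interest=$0.00
After 2 (deposit($200)): balance=$800.00 total_interest=$0.00
After 3 (withdraw($300)): balance=$500.00 total_interest=$0.00
After 4 (month_end (apply 3% monthly interest)): balance=$515.00 total_interest=$15.00
After 5 (month_end (apply 3% monthly interest)): balance=$530.45 total_interest=$30.45
After 6 (month_end (apply 3% monthly interest)): balance=$546.36 total_interest=$46.36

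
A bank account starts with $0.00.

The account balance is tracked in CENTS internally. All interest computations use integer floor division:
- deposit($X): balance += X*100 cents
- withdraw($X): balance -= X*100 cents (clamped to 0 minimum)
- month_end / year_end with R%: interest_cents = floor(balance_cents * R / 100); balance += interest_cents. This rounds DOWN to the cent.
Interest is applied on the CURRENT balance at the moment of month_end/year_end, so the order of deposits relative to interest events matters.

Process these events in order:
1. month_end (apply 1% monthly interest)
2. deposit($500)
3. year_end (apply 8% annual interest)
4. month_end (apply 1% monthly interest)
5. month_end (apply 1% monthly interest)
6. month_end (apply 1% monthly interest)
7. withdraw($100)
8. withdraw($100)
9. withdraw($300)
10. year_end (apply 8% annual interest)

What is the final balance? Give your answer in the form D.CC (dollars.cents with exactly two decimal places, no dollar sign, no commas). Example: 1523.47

After 1 (month_end (apply 1% monthly interest)): balance=$0.00 total_interest=$0.00
After 2 (deposit($500)): balance=$500.00 total_interest=$0.00
After 3 (year_end (apply 8% annual interest)): balance=$540.00 total_interest=$40.00
After 4 (month_end (apply 1% monthly interest)): balance=$545.40 total_interest=$45.40
After 5 (month_end (apply 1% monthly interest)): balance=$550.85 total_interest=$50.85
After 6 (month_end (apply 1% monthly interest)): balance=$556.35 total_interest=$56.35
After 7 (withdraw($100)): balance=$456.35 total_interest=$56.35
After 8 (withdraw($100)): balance=$356.35 total_interest=$56.35
After 9 (withdraw($300)): balance=$56.35 total_interest=$56.35
After 10 (year_end (apply 8% annual interest)): balance=$60.85 total_interest=$60.85

Answer: 60.85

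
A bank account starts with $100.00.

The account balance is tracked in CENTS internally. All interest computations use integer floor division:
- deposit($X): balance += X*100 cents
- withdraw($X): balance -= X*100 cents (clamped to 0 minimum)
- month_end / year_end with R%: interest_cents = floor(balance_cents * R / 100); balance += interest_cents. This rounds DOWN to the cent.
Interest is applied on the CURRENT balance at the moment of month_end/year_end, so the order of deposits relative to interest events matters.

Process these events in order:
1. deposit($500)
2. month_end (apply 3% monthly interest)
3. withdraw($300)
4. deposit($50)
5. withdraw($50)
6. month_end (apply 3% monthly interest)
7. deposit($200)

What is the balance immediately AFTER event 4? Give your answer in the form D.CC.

Answer: 368.00

Derivation:
After 1 (deposit($500)): balance=$600.00 total_interest=$0.00
After 2 (month_end (apply 3% monthly interest)): balance=$618.00 total_interest=$18.00
After 3 (withdraw($300)): balance=$318.00 total_interest=$18.00
After 4 (deposit($50)): balance=$368.00 total_interest=$18.00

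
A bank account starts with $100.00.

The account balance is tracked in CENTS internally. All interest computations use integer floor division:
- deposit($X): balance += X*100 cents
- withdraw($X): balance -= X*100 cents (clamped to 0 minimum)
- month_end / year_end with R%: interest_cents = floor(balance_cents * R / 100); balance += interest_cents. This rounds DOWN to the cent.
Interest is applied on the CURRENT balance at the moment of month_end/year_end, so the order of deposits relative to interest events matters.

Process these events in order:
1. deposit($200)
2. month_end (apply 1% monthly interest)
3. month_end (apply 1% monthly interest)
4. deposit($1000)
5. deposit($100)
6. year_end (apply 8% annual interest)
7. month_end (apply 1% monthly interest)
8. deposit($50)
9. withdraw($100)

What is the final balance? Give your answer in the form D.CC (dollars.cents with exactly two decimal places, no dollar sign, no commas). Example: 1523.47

After 1 (deposit($200)): balance=$300.00 total_interest=$0.00
After 2 (month_end (apply 1% monthly interest)): balance=$303.00 total_interest=$3.00
After 3 (month_end (apply 1% monthly interest)): balance=$306.03 total_interest=$6.03
After 4 (deposit($1000)): balance=$1306.03 total_interest=$6.03
After 5 (deposit($100)): balance=$1406.03 total_interest=$6.03
After 6 (year_end (apply 8% annual interest)): balance=$1518.51 total_interest=$118.51
After 7 (month_end (apply 1% monthly interest)): balance=$1533.69 total_interest=$133.69
After 8 (deposit($50)): balance=$1583.69 total_interest=$133.69
After 9 (withdraw($100)): balance=$1483.69 total_interest=$133.69

Answer: 1483.69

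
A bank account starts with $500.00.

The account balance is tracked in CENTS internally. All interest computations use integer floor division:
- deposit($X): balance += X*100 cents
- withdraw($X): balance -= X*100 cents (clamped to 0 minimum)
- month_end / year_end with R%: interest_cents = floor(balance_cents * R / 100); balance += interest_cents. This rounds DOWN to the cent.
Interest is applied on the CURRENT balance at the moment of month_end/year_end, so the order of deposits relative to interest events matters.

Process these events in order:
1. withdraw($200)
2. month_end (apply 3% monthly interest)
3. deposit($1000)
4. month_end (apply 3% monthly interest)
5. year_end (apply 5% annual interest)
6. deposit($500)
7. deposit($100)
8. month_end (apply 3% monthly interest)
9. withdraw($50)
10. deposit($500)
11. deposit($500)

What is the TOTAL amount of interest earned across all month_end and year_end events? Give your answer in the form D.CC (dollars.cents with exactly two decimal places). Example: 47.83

After 1 (withdraw($200)): balance=$300.00 total_interest=$0.00
After 2 (month_end (apply 3% monthly interest)): balance=$309.00 total_interest=$9.00
After 3 (deposit($1000)): balance=$1309.00 total_interest=$9.00
After 4 (month_end (apply 3% monthly interest)): balance=$1348.27 total_interest=$48.27
After 5 (year_end (apply 5% annual interest)): balance=$1415.68 total_interest=$115.68
After 6 (deposit($500)): balance=$1915.68 total_interest=$115.68
After 7 (deposit($100)): balance=$2015.68 total_interest=$115.68
After 8 (month_end (apply 3% monthly interest)): balance=$2076.15 total_interest=$176.15
After 9 (withdraw($50)): balance=$2026.15 total_interest=$176.15
After 10 (deposit($500)): balance=$2526.15 total_interest=$176.15
After 11 (deposit($500)): balance=$3026.15 total_interest=$176.15

Answer: 176.15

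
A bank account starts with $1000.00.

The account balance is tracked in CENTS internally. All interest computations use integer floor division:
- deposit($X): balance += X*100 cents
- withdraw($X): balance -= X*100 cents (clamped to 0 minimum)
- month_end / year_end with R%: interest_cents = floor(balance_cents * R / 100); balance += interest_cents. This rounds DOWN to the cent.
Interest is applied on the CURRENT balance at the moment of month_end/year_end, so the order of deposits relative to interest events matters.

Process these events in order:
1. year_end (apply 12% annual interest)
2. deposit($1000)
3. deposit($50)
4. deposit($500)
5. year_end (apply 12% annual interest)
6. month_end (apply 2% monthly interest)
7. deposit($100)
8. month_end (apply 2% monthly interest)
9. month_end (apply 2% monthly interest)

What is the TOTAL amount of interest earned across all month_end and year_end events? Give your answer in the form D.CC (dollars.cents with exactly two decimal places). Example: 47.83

Answer: 627.46

Derivation:
After 1 (year_end (apply 12% annual interest)): balance=$1120.00 total_interest=$120.00
After 2 (deposit($1000)): balance=$2120.00 total_interest=$120.00
After 3 (deposit($50)): balance=$2170.00 total_interest=$120.00
After 4 (deposit($500)): balance=$2670.00 total_interest=$120.00
After 5 (year_end (apply 12% annual interest)): balance=$2990.40 total_interest=$440.40
After 6 (month_end (apply 2% monthly interest)): balance=$3050.20 total_interest=$500.20
After 7 (deposit($100)): balance=$3150.20 total_interest=$500.20
After 8 (month_end (apply 2% monthly interest)): balance=$3213.20 total_interest=$563.20
After 9 (month_end (apply 2% monthly interest)): balance=$3277.46 total_interest=$627.46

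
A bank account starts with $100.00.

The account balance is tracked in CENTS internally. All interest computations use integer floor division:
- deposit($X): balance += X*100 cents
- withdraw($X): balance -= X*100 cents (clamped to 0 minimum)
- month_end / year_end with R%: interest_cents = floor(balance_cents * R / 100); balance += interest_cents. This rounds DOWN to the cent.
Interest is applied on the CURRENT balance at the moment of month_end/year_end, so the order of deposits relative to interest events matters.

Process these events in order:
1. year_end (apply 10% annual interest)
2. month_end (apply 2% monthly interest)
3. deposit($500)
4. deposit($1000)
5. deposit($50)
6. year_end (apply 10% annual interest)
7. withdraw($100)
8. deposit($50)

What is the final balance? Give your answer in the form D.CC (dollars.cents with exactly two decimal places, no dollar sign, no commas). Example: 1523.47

Answer: 1778.42

Derivation:
After 1 (year_end (apply 10% annual interest)): balance=$110.00 total_interest=$10.00
After 2 (month_end (apply 2% monthly interest)): balance=$112.20 total_interest=$12.20
After 3 (deposit($500)): balance=$612.20 total_interest=$12.20
After 4 (deposit($1000)): balance=$1612.20 total_interest=$12.20
After 5 (deposit($50)): balance=$1662.20 total_interest=$12.20
After 6 (year_end (apply 10% annual interest)): balance=$1828.42 total_interest=$178.42
After 7 (withdraw($100)): balance=$1728.42 total_interest=$178.42
After 8 (deposit($50)): balance=$1778.42 total_interest=$178.42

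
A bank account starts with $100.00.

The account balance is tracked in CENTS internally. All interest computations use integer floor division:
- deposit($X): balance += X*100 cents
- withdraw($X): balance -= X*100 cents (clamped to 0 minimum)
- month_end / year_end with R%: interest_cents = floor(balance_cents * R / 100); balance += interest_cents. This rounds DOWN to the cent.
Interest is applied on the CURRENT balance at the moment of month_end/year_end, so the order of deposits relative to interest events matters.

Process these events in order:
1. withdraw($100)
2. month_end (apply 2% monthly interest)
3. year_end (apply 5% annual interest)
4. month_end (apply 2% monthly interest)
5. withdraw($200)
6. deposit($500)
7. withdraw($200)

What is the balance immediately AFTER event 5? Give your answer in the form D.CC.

After 1 (withdraw($100)): balance=$0.00 total_interest=$0.00
After 2 (month_end (apply 2% monthly interest)): balance=$0.00 total_interest=$0.00
After 3 (year_end (apply 5% annual interest)): balance=$0.00 total_interest=$0.00
After 4 (month_end (apply 2% monthly interest)): balance=$0.00 total_interest=$0.00
After 5 (withdraw($200)): balance=$0.00 total_interest=$0.00

Answer: 0.00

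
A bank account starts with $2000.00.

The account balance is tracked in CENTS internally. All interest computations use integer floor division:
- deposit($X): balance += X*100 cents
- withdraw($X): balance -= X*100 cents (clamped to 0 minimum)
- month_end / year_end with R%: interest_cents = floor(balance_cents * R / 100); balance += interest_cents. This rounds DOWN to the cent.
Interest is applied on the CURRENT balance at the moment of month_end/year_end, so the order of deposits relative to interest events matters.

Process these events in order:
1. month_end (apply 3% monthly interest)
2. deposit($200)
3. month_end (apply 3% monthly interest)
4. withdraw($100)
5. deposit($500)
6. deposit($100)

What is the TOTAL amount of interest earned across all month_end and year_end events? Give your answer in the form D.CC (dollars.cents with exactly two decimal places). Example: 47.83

After 1 (month_end (apply 3% monthly interest)): balance=$2060.00 total_interest=$60.00
After 2 (deposit($200)): balance=$2260.00 total_interest=$60.00
After 3 (month_end (apply 3% monthly interest)): balance=$2327.80 total_interest=$127.80
After 4 (withdraw($100)): balance=$2227.80 total_interest=$127.80
After 5 (deposit($500)): balance=$2727.80 total_interest=$127.80
After 6 (deposit($100)): balance=$2827.80 total_interest=$127.80

Answer: 127.80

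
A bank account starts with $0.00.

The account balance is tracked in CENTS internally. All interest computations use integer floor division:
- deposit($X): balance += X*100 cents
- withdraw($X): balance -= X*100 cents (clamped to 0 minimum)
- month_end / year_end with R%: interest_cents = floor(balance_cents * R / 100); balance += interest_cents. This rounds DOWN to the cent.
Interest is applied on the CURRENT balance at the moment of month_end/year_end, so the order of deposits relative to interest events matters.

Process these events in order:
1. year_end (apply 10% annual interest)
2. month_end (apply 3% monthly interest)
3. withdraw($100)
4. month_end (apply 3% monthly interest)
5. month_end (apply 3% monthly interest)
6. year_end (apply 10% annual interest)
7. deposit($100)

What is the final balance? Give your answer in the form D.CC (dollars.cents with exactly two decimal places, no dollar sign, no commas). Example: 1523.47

After 1 (year_end (apply 10% annual interest)): balance=$0.00 total_interest=$0.00
After 2 (month_end (apply 3% monthly interest)): balance=$0.00 total_interest=$0.00
After 3 (withdraw($100)): balance=$0.00 total_interest=$0.00
After 4 (month_end (apply 3% monthly interest)): balance=$0.00 total_interest=$0.00
After 5 (month_end (apply 3% monthly interest)): balance=$0.00 total_interest=$0.00
After 6 (year_end (apply 10% annual interest)): balance=$0.00 total_interest=$0.00
After 7 (deposit($100)): balance=$100.00 total_interest=$0.00

Answer: 100.00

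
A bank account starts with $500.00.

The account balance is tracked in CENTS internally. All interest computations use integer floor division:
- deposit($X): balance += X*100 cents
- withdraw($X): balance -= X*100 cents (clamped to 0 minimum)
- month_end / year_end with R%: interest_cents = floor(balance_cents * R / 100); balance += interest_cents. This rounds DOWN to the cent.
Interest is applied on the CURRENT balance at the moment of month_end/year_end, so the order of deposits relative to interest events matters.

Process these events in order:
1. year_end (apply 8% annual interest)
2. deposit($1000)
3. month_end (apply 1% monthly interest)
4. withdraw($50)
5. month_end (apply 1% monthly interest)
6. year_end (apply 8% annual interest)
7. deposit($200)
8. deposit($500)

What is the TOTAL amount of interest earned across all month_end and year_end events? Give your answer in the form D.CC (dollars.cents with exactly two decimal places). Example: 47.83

After 1 (year_end (apply 8% annual interest)): balance=$540.00 total_interest=$40.00
After 2 (deposit($1000)): balance=$1540.00 total_interest=$40.00
After 3 (month_end (apply 1% monthly interest)): balance=$1555.40 total_interest=$55.40
After 4 (withdraw($50)): balance=$1505.40 total_interest=$55.40
After 5 (month_end (apply 1% monthly interest)): balance=$1520.45 total_interest=$70.45
After 6 (year_end (apply 8% annual interest)): balance=$1642.08 total_interest=$192.08
After 7 (deposit($200)): balance=$1842.08 total_interest=$192.08
After 8 (deposit($500)): balance=$2342.08 total_interest=$192.08

Answer: 192.08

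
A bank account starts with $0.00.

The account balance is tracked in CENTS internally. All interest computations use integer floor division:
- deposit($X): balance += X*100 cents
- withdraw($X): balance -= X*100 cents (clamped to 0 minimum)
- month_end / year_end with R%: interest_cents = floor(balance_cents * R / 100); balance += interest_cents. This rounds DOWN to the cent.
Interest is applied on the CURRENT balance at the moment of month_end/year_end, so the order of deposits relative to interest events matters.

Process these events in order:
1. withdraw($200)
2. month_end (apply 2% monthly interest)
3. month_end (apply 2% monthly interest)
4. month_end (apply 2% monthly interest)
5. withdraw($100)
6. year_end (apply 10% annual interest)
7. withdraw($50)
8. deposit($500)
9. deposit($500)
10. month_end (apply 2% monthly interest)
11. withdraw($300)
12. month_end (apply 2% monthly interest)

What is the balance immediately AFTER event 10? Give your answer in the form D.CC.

Answer: 1020.00

Derivation:
After 1 (withdraw($200)): balance=$0.00 total_interest=$0.00
After 2 (month_end (apply 2% monthly interest)): balance=$0.00 total_interest=$0.00
After 3 (month_end (apply 2% monthly interest)): balance=$0.00 total_interest=$0.00
After 4 (month_end (apply 2% monthly interest)): balance=$0.00 total_interest=$0.00
After 5 (withdraw($100)): balance=$0.00 total_interest=$0.00
After 6 (year_end (apply 10% annual interest)): balance=$0.00 total_interest=$0.00
After 7 (withdraw($50)): balance=$0.00 total_interest=$0.00
After 8 (deposit($500)): balance=$500.00 total_interest=$0.00
After 9 (deposit($500)): balance=$1000.00 total_interest=$0.00
After 10 (month_end (apply 2% monthly interest)): balance=$1020.00 total_interest=$20.00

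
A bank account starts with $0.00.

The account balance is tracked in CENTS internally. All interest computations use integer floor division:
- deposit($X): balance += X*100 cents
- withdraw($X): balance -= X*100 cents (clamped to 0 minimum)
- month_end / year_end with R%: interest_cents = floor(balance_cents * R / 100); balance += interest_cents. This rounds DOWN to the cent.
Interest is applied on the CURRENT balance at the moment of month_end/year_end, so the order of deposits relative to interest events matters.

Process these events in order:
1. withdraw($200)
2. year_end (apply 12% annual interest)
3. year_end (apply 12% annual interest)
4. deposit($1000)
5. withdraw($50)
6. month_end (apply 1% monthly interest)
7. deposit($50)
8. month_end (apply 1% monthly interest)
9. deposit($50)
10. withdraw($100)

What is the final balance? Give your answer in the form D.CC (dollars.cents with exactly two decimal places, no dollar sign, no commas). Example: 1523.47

After 1 (withdraw($200)): balance=$0.00 total_interest=$0.00
After 2 (year_end (apply 12% annual interest)): balance=$0.00 total_interest=$0.00
After 3 (year_end (apply 12% annual interest)): balance=$0.00 total_interest=$0.00
After 4 (deposit($1000)): balance=$1000.00 total_interest=$0.00
After 5 (withdraw($50)): balance=$950.00 total_interest=$0.00
After 6 (month_end (apply 1% monthly interest)): balance=$959.50 total_interest=$9.50
After 7 (deposit($50)): balance=$1009.50 total_interest=$9.50
After 8 (month_end (apply 1% monthly interest)): balance=$1019.59 total_interest=$19.59
After 9 (deposit($50)): balance=$1069.59 total_interest=$19.59
After 10 (withdraw($100)): balance=$969.59 total_interest=$19.59

Answer: 969.59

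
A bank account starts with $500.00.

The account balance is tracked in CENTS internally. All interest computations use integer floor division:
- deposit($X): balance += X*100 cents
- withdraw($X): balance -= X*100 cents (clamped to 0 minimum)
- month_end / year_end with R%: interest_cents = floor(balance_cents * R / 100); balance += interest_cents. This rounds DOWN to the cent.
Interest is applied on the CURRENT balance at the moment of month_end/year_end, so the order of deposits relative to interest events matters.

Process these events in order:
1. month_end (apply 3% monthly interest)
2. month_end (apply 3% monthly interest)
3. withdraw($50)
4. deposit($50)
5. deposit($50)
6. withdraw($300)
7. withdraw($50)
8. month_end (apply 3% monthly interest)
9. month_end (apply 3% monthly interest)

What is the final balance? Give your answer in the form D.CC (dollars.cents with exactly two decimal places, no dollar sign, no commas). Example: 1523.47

Answer: 244.48

Derivation:
After 1 (month_end (apply 3% monthly interest)): balance=$515.00 total_interest=$15.00
After 2 (month_end (apply 3% monthly interest)): balance=$530.45 total_interest=$30.45
After 3 (withdraw($50)): balance=$480.45 total_interest=$30.45
After 4 (deposit($50)): balance=$530.45 total_interest=$30.45
After 5 (deposit($50)): balance=$580.45 total_interest=$30.45
After 6 (withdraw($300)): balance=$280.45 total_interest=$30.45
After 7 (withdraw($50)): balance=$230.45 total_interest=$30.45
After 8 (month_end (apply 3% monthly interest)): balance=$237.36 total_interest=$37.36
After 9 (month_end (apply 3% monthly interest)): balance=$244.48 total_interest=$44.48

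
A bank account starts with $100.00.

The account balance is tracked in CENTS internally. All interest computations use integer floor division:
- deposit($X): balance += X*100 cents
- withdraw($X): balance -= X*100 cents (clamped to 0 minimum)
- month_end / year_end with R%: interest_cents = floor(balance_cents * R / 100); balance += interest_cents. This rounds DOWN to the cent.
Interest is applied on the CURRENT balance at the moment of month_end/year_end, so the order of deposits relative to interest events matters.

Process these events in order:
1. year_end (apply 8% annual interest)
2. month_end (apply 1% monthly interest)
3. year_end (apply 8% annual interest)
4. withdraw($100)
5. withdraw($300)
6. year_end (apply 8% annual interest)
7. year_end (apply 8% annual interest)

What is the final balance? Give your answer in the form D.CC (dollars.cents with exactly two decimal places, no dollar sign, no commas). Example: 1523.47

Answer: 0.00

Derivation:
After 1 (year_end (apply 8% annual interest)): balance=$108.00 total_interest=$8.00
After 2 (month_end (apply 1% monthly interest)): balance=$109.08 total_interest=$9.08
After 3 (year_end (apply 8% annual interest)): balance=$117.80 total_interest=$17.80
After 4 (withdraw($100)): balance=$17.80 total_interest=$17.80
After 5 (withdraw($300)): balance=$0.00 total_interest=$17.80
After 6 (year_end (apply 8% annual interest)): balance=$0.00 total_interest=$17.80
After 7 (year_end (apply 8% annual interest)): balance=$0.00 total_interest=$17.80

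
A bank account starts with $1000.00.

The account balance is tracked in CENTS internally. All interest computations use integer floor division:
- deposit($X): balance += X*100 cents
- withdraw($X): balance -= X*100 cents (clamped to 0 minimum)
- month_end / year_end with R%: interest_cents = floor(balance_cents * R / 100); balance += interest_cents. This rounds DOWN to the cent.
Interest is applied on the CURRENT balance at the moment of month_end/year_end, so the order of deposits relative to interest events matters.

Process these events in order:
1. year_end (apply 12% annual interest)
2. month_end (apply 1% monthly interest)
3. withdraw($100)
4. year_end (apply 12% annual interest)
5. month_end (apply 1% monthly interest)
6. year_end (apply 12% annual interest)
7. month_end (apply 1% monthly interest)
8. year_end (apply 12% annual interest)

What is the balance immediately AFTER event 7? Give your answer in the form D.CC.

After 1 (year_end (apply 12% annual interest)): balance=$1120.00 total_interest=$120.00
After 2 (month_end (apply 1% monthly interest)): balance=$1131.20 total_interest=$131.20
After 3 (withdraw($100)): balance=$1031.20 total_interest=$131.20
After 4 (year_end (apply 12% annual interest)): balance=$1154.94 total_interest=$254.94
After 5 (month_end (apply 1% monthly interest)): balance=$1166.48 total_interest=$266.48
After 6 (year_end (apply 12% annual interest)): balance=$1306.45 total_interest=$406.45
After 7 (month_end (apply 1% monthly interest)): balance=$1319.51 total_interest=$419.51

Answer: 1319.51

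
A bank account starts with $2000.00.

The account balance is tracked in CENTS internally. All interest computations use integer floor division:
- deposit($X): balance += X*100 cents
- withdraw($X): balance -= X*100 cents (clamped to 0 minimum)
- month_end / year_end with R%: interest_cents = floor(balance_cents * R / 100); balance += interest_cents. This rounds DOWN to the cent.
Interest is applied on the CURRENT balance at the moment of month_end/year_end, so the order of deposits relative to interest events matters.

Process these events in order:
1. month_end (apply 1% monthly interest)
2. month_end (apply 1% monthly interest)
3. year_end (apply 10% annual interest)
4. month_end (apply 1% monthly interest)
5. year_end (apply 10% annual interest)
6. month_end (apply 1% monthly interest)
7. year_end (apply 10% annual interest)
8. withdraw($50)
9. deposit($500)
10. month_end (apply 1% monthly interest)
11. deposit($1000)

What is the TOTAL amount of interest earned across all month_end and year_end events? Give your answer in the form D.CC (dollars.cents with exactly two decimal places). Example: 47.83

After 1 (month_end (apply 1% monthly interest)): balance=$2020.00 total_interest=$20.00
After 2 (month_end (apply 1% monthly interest)): balance=$2040.20 total_interest=$40.20
After 3 (year_end (apply 10% annual interest)): balance=$2244.22 total_interest=$244.22
After 4 (month_end (apply 1% monthly interest)): balance=$2266.66 total_interest=$266.66
After 5 (year_end (apply 10% annual interest)): balance=$2493.32 total_interest=$493.32
After 6 (month_end (apply 1% monthly interest)): balance=$2518.25 total_interest=$518.25
After 7 (year_end (apply 10% annual interest)): balance=$2770.07 total_interest=$770.07
After 8 (withdraw($50)): balance=$2720.07 total_interest=$770.07
After 9 (deposit($500)): balance=$3220.07 total_interest=$770.07
After 10 (month_end (apply 1% monthly interest)): balance=$3252.27 total_interest=$802.27
After 11 (deposit($1000)): balance=$4252.27 total_interest=$802.27

Answer: 802.27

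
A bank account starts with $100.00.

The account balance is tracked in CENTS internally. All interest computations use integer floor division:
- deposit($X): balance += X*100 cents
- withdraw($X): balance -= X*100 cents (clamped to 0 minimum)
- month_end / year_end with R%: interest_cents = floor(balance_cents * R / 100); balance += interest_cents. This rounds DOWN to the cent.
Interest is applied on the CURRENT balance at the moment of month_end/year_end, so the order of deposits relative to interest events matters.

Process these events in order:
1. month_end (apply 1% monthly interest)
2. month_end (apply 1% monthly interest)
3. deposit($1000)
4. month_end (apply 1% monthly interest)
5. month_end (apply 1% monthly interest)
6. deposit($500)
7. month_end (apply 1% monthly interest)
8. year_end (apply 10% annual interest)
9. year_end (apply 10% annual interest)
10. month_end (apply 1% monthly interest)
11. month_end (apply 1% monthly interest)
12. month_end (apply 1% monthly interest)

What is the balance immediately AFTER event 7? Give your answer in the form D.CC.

Answer: 1640.40

Derivation:
After 1 (month_end (apply 1% monthly interest)): balance=$101.00 total_interest=$1.00
After 2 (month_end (apply 1% monthly interest)): balance=$102.01 total_interest=$2.01
After 3 (deposit($1000)): balance=$1102.01 total_interest=$2.01
After 4 (month_end (apply 1% monthly interest)): balance=$1113.03 total_interest=$13.03
After 5 (month_end (apply 1% monthly interest)): balance=$1124.16 total_interest=$24.16
After 6 (deposit($500)): balance=$1624.16 total_interest=$24.16
After 7 (month_end (apply 1% monthly interest)): balance=$1640.40 total_interest=$40.40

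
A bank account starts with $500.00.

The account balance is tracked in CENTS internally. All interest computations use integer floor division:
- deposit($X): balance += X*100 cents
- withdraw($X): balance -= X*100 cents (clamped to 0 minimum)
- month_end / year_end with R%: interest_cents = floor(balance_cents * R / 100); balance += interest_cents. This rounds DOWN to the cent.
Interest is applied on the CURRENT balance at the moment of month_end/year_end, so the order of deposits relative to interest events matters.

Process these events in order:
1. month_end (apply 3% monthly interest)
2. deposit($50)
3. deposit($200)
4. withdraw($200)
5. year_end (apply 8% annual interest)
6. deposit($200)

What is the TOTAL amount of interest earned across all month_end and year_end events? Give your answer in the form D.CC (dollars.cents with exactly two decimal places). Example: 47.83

After 1 (month_end (apply 3% monthly interest)): balance=$515.00 total_interest=$15.00
After 2 (deposit($50)): balance=$565.00 total_interest=$15.00
After 3 (deposit($200)): balance=$765.00 total_interest=$15.00
After 4 (withdraw($200)): balance=$565.00 total_interest=$15.00
After 5 (year_end (apply 8% annual interest)): balance=$610.20 total_interest=$60.20
After 6 (deposit($200)): balance=$810.20 total_interest=$60.20

Answer: 60.20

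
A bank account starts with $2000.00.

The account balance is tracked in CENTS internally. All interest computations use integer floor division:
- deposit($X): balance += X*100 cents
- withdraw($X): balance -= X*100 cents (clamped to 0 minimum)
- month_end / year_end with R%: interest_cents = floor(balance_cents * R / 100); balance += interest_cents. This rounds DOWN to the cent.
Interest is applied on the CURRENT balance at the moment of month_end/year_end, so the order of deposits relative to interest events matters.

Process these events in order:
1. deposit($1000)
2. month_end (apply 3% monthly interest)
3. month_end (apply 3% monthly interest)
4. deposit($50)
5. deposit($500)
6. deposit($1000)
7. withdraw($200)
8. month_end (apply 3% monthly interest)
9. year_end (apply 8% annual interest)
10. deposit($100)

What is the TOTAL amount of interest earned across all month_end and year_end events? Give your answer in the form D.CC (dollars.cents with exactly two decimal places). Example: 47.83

Answer: 692.17

Derivation:
After 1 (deposit($1000)): balance=$3000.00 total_interest=$0.00
After 2 (month_end (apply 3% monthly interest)): balance=$3090.00 total_interest=$90.00
After 3 (month_end (apply 3% monthly interest)): balance=$3182.70 total_interest=$182.70
After 4 (deposit($50)): balance=$3232.70 total_interest=$182.70
After 5 (deposit($500)): balance=$3732.70 total_interest=$182.70
After 6 (deposit($1000)): balance=$4732.70 total_interest=$182.70
After 7 (withdraw($200)): balance=$4532.70 total_interest=$182.70
After 8 (month_end (apply 3% monthly interest)): balance=$4668.68 total_interest=$318.68
After 9 (year_end (apply 8% annual interest)): balance=$5042.17 total_interest=$692.17
After 10 (deposit($100)): balance=$5142.17 total_interest=$692.17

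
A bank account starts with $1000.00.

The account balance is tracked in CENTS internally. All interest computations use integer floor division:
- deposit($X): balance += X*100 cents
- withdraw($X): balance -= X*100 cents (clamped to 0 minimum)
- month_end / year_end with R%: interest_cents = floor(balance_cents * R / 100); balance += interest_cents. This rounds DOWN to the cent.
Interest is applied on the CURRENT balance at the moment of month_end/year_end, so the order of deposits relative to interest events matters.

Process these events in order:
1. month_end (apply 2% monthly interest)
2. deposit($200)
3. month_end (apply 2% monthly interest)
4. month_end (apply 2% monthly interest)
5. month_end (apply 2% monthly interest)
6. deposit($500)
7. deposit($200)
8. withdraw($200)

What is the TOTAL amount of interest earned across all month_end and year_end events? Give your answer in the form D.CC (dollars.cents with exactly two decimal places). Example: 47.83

Answer: 94.66

Derivation:
After 1 (month_end (apply 2% monthly interest)): balance=$1020.00 total_interest=$20.00
After 2 (deposit($200)): balance=$1220.00 total_interest=$20.00
After 3 (month_end (apply 2% monthly interest)): balance=$1244.40 total_interest=$44.40
After 4 (month_end (apply 2% monthly interest)): balance=$1269.28 total_interest=$69.28
After 5 (month_end (apply 2% monthly interest)): balance=$1294.66 total_interest=$94.66
After 6 (deposit($500)): balance=$1794.66 total_interest=$94.66
After 7 (deposit($200)): balance=$1994.66 total_interest=$94.66
After 8 (withdraw($200)): balance=$1794.66 total_interest=$94.66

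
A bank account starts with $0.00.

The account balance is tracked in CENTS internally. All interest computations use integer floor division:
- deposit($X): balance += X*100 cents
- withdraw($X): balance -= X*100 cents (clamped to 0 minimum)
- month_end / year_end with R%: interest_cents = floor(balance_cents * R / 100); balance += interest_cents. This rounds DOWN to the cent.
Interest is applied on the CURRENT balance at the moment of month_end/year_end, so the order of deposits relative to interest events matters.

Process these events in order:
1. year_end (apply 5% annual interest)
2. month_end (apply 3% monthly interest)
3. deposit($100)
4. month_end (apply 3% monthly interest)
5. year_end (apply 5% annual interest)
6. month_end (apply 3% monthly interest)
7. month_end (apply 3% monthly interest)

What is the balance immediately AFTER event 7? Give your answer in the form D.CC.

After 1 (year_end (apply 5% annual interest)): balance=$0.00 total_interest=$0.00
After 2 (month_end (apply 3% monthly interest)): balance=$0.00 total_interest=$0.00
After 3 (deposit($100)): balance=$100.00 total_interest=$0.00
After 4 (month_end (apply 3% monthly interest)): balance=$103.00 total_interest=$3.00
After 5 (year_end (apply 5% annual interest)): balance=$108.15 total_interest=$8.15
After 6 (month_end (apply 3% monthly interest)): balance=$111.39 total_interest=$11.39
After 7 (month_end (apply 3% monthly interest)): balance=$114.73 total_interest=$14.73

Answer: 114.73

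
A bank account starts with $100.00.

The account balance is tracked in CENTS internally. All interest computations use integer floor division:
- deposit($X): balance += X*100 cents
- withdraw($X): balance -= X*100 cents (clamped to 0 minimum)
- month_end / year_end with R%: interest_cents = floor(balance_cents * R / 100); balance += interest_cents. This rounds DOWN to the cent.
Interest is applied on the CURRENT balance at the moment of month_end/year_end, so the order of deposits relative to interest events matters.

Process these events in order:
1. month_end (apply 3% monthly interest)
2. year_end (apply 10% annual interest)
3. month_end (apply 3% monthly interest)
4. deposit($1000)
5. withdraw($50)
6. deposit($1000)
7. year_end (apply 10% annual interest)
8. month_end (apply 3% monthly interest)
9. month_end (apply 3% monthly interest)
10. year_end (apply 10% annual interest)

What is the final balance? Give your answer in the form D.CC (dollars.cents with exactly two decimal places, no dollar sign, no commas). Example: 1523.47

Answer: 2652.96

Derivation:
After 1 (month_end (apply 3% monthly interest)): balance=$103.00 total_interest=$3.00
After 2 (year_end (apply 10% annual interest)): balance=$113.30 total_interest=$13.30
After 3 (month_end (apply 3% monthly interest)): balance=$116.69 total_interest=$16.69
After 4 (deposit($1000)): balance=$1116.69 total_interest=$16.69
After 5 (withdraw($50)): balance=$1066.69 total_interest=$16.69
After 6 (deposit($1000)): balance=$2066.69 total_interest=$16.69
After 7 (year_end (apply 10% annual interest)): balance=$2273.35 total_interest=$223.35
After 8 (month_end (apply 3% monthly interest)): balance=$2341.55 total_interest=$291.55
After 9 (month_end (apply 3% monthly interest)): balance=$2411.79 total_interest=$361.79
After 10 (year_end (apply 10% annual interest)): balance=$2652.96 total_interest=$602.96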